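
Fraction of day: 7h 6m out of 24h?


0.2958 (29.58%)

Total minutes: 7×60 + 6 = 426
Day = 24×60 = 1440 minutes
Fraction = 426/1440 ≈ 0.2958
As a percentage: 426/1440 × 100 ≈ 29.58%


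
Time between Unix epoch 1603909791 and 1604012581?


Difference = 1604012581 - 1603909791 = 102790 seconds
In hours: 102790 / 3600 ≈ 28.6
In days: 102790 / 86400 ≈ 1.19

102790 seconds (28.6 hours / 1.19 days)


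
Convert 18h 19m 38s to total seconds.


65978 seconds

Hours: 18 × 3600 = 64800
Minutes: 19 × 60 = 1140
Seconds: 38
Total = 64800 + 1140 + 38 = 65978


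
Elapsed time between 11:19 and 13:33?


2h 14m

End time in minutes: 13×60 + 33 = 813
Start time in minutes: 11×60 + 19 = 679
Difference = 813 - 679 = 134 minutes
= 2 hours 14 minutes


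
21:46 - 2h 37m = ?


19:09

Start: 1306 minutes from midnight
Subtract: 157 minutes
Remaining: 1306 - 157 = 1149
Hours: 19, Minutes: 9


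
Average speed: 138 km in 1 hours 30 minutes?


Distance: 138 km
Time: 1h 30m = 90 min = 90/60 = 3/2 hours
Speed = 138 ÷ (3/2) = 138 × 2 / 3 = 276/3 = 92.0 km/h

92.0 km/h


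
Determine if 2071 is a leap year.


Rules: divisible by 4 AND (not by 100 OR by 400)
2071 ÷ 4 = 517 remainder 3 → not divisible by 4
Not divisible by 4 → not a leap year

No


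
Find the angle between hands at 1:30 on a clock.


Hour hand = 1×30 + 30×0.5 = 45.0°
Minute hand = 30×6 = 180°
Difference = |45.0 - 180| = 135.0°

135.0°


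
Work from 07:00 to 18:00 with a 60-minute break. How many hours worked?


Total time = (18×60+0) - (7×60+0)
= 1080 - 420 = 660 min
Minus break: 660 - 60 = 600 min
= 10h 0m

10h 0m (600 minutes)


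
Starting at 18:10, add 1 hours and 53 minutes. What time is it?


Start: 1090 minutes from midnight
Add: 113 minutes
Total: 1203 minutes
Hours: 1203 ÷ 60 = 20 remainder 3

20:03


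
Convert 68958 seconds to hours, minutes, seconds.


Hours: 68958 ÷ 3600 = 19 remainder 558
Minutes: 558 ÷ 60 = 9 remainder 18
Seconds: 18

19h 9m 18s


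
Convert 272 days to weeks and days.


38 weeks 6 days

Weeks: 272 ÷ 7 = 38 remainder 6


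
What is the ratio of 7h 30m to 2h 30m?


Duration 1: 450 minutes
Duration 2: 150 minutes
Ratio = 450:150
GCD = 150
Simplified = 3:1
As a decimal: 3/1 = 3.00

3:1 (3.00)


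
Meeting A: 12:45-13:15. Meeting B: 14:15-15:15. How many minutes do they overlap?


Meeting A: 765-795 (in minutes from midnight)
Meeting B: 855-915
Overlap start = max(765, 855) = 855
Overlap end = min(795, 915) = 795
Overlap = max(0, 795 - 855) = 0 min

0 minutes


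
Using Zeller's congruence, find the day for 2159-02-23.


Friday

Zeller's congruence:
q=23, m=14, k=58, j=21
h = (23 + ⌊13×15/5⌋ + 58 + ⌊58/4⌋ + ⌊21/4⌋ - 2×21) mod 7
= (23 + 39 + 58 + 14 + 5 - 42) mod 7
= 97 mod 7 = 6
h=6 → Friday


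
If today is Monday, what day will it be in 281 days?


Tuesday

Start: Monday (index 0)
(0 + 281) mod 7
= 281 mod 7
= 1
Index 1 → Tuesday


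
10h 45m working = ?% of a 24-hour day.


Time: 645 minutes
Day: 1440 minutes
Percentage = (645/1440) × 100 ≈ 44.8%

44.8%


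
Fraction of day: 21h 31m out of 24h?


Total minutes: 21×60 + 31 = 1291
Day = 24×60 = 1440 minutes
Fraction = 1291/1440 ≈ 0.8965
As a percentage: 1291/1440 × 100 ≈ 89.65%

0.8965 (89.65%)


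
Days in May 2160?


31 days

Month: May (month 5)
May has 31 days


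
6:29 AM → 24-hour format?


06:29

Input: 6:29 AM
AM hour stays: 6


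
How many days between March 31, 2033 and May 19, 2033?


49 days

From March 31, 2033 to May 19, 2033
Rest of March 2033: 31 - 31 = 0
Full months: April 30
Days into May 2033: 19
Total = 0 + 30 + 19 = 49 days


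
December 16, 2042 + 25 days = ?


Start: December 16, 2042
Add 25 days
December 16 → January 1: 31 - 16 + 1 = 16 days (25 - 16 = 9 left)
January 1 + 9 = January 10, 2043

January 10, 2043


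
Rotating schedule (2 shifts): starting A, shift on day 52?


Shift B

Shifts: A, B
Start: A (index 0)
Day 52: (0 + 52 - 1) mod 2
= 51 mod 2
= 1
Index 1 → shift B


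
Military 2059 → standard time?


Hour: 20
20 - 12 = 8 → PM

8:59 PM


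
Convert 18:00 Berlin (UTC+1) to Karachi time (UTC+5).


22:00

Time difference = UTC+5 - UTC+1 = +4 hours
New hour = (18 + 4) mod 24
= 22 mod 24 = 22
Minutes unchanged → 22:00


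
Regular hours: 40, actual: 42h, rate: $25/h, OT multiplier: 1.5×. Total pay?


Regular: 40h × $25 = $1000.00
Overtime: 42 - 40 = 2h
OT pay: 2h × $25 × 1.5 = $75.00
Total = $1000.00 + $75.00 = $1075.00

$1075.00


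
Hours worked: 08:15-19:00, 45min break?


10h 0m (600 minutes)

Total time = (19×60+0) - (8×60+15)
= 1140 - 495 = 645 min
Minus break: 645 - 45 = 600 min
= 10h 0m


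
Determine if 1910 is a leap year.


Rules: divisible by 4 AND (not by 100 OR by 400)
1910 ÷ 4 = 477 remainder 2 → not divisible by 4
Not divisible by 4 → not a leap year

No


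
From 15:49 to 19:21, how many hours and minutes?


3h 32m

End time in minutes: 19×60 + 21 = 1161
Start time in minutes: 15×60 + 49 = 949
Difference = 1161 - 949 = 212 minutes
= 3 hours 32 minutes


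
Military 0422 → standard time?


Hour: 4
4 < 12 → AM

4:22 AM


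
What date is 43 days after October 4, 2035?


November 16, 2035

Start: October 4, 2035
Add 43 days
October 4 → November 1: 31 - 4 + 1 = 28 days (43 - 28 = 15 left)
November 1 + 15 = November 16, 2035


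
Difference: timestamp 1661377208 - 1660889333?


Difference = 1661377208 - 1660889333 = 487875 seconds
In hours: 487875 / 3600 ≈ 135.5
In days: 487875 / 86400 ≈ 5.65

487875 seconds (135.5 hours / 5.65 days)


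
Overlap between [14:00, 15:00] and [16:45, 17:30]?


0 minutes

Meeting A: 840-900 (in minutes from midnight)
Meeting B: 1005-1050
Overlap start = max(840, 1005) = 1005
Overlap end = min(900, 1050) = 900
Overlap = max(0, 900 - 1005) = 0 min


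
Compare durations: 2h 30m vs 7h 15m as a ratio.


10:29 (0.34)

Duration 1: 150 minutes
Duration 2: 435 minutes
Ratio = 150:435
GCD = 15
Simplified = 10:29
As a decimal: 10/29 ≈ 0.34


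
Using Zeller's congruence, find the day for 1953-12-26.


Zeller's congruence:
q=26, m=12, k=53, j=19
h = (26 + ⌊13×13/5⌋ + 53 + ⌊53/4⌋ + ⌊19/4⌋ - 2×19) mod 7
= (26 + 33 + 53 + 13 + 4 - 38) mod 7
= 91 mod 7 = 0
h=0 → Saturday

Saturday


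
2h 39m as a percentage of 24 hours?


Total minutes: 2×60 + 39 = 159
Day = 24×60 = 1440 minutes
Fraction = 159/1440 ≈ 0.1104
As a percentage: 159/1440 × 100 ≈ 11.04%

0.1104 (11.04%)


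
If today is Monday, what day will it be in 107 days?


Wednesday

Start: Monday (index 0)
(0 + 107) mod 7
= 107 mod 7
= 2
Index 2 → Wednesday


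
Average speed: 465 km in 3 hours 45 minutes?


Distance: 465 km
Time: 3h 45m = 225 min = 225/60 = 15/4 hours
Speed = 465 ÷ (15/4) = 465 × 4 / 15 = 1860/15 = 124.0 km/h

124.0 km/h


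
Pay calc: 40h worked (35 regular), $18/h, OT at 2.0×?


$810.00

Regular: 35h × $18 = $630.00
Overtime: 40 - 35 = 5h
OT pay: 5h × $18 × 2.0 = $180.00
Total = $630.00 + $180.00 = $810.00


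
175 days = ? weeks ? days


Weeks: 175 ÷ 7 = 25 remainder 0

25 weeks 0 days


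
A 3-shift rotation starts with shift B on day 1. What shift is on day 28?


Shift B

Shifts: A, B, C
Start: B (index 1)
Day 28: (1 + 28 - 1) mod 3
= 28 mod 3
= 1
Index 1 → shift B


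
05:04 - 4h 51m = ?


Start: 304 minutes from midnight
Subtract: 291 minutes
Remaining: 304 - 291 = 13
Hours: 0, Minutes: 13

00:13


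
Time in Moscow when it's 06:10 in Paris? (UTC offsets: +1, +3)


Time difference = UTC+3 - UTC+1 = +2 hours
New hour = (6 + 2) mod 24
= 8 mod 24 = 8
Minutes unchanged → 08:10

08:10


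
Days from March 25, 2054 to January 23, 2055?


304 days

From March 25, 2054 to January 23, 2055
Rest of March 2054: 31 - 25 = 6
Full months: April 30, May 31, June 30, July 31, August 31, September 30, October 31, November 30, December 31
Days into January 2055: 23
Total = 6 + 30 + 31 + 30 + 31 + 31 + 30 + 31 + 30 + 31 + 23 = 304 days


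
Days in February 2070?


28 days

Month: February (month 2)
February: 28 or 29 (leap year)
2070 leap year? No


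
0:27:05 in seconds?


Hours: 0 × 3600 = 0
Minutes: 27 × 60 = 1620
Seconds: 5
Total = 0 + 1620 + 5 = 1625

1625 seconds


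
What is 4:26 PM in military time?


16:26

Input: 4:26 PM
PM: 4 + 12 = 16


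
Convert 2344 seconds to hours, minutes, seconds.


0h 39m 4s

Hours: 2344 ÷ 3600 = 0 remainder 2344
Minutes: 2344 ÷ 60 = 39 remainder 4
Seconds: 4


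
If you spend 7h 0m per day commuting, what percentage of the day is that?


Time: 420 minutes
Day: 1440 minutes
Percentage = (420/1440) × 100 ≈ 29.2%

29.2%


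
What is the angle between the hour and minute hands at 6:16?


Hour hand = 6×30 + 16×0.5 = 188.0°
Minute hand = 16×6 = 96°
Difference = |188.0 - 96| = 92.0°

92.0°


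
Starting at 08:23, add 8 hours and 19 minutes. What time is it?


Start: 503 minutes from midnight
Add: 499 minutes
Total: 1002 minutes
Hours: 1002 ÷ 60 = 16 remainder 42

16:42


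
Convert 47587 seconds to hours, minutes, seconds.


13h 13m 7s

Hours: 47587 ÷ 3600 = 13 remainder 787
Minutes: 787 ÷ 60 = 13 remainder 7
Seconds: 7


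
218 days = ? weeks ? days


31 weeks 1 days

Weeks: 218 ÷ 7 = 31 remainder 1


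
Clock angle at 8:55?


Hour hand = 8×30 + 55×0.5 = 267.5°
Minute hand = 55×6 = 330°
Difference = |267.5 - 330| = 62.5°

62.5°


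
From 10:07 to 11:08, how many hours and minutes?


1h 1m

End time in minutes: 11×60 + 8 = 668
Start time in minutes: 10×60 + 7 = 607
Difference = 668 - 607 = 61 minutes
= 1 hours 1 minutes


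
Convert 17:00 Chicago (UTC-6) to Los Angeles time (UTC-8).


Time difference = UTC-8 - UTC-6 = -2 hours
New hour = (17 -2) mod 24
= 15 mod 24 = 15
Minutes unchanged → 15:00

15:00


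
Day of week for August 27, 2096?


Monday

Zeller's congruence:
q=27, m=8, k=96, j=20
h = (27 + ⌊13×9/5⌋ + 96 + ⌊96/4⌋ + ⌊20/4⌋ - 2×20) mod 7
= (27 + 23 + 96 + 24 + 5 - 40) mod 7
= 135 mod 7 = 2
h=2 → Monday


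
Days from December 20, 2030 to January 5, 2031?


From December 20, 2030 to January 5, 2031
Rest of December 2030: 31 - 20 = 11
Days into January 2031: 5
Total = 11 + 5 = 16 days

16 days


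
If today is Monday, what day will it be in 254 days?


Start: Monday (index 0)
(0 + 254) mod 7
= 254 mod 7
= 2
Index 2 → Wednesday

Wednesday


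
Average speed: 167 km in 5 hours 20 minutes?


Distance: 167 km
Time: 5h 20m = 320 min = 320/60 = 16/3 hours
Speed = 167 ÷ (16/3) = 167 × 3 / 16 = 501/16 ≈ 31.3 km/h

31.3 km/h


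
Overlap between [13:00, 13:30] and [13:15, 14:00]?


15 minutes

Meeting A: 780-810 (in minutes from midnight)
Meeting B: 795-840
Overlap start = max(780, 795) = 795
Overlap end = min(810, 840) = 810
Overlap = max(0, 810 - 795) = 15 min


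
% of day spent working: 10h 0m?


Time: 600 minutes
Day: 1440 minutes
Percentage = (600/1440) × 100 ≈ 41.7%

41.7%


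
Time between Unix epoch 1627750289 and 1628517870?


Difference = 1628517870 - 1627750289 = 767581 seconds
In hours: 767581 / 3600 ≈ 213.2
In days: 767581 / 86400 ≈ 8.88

767581 seconds (213.2 hours / 8.88 days)


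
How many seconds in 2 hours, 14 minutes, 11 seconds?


8051 seconds

Hours: 2 × 3600 = 7200
Minutes: 14 × 60 = 840
Seconds: 11
Total = 7200 + 840 + 11 = 8051


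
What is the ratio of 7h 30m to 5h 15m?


10:7 (1.43)

Duration 1: 450 minutes
Duration 2: 315 minutes
Ratio = 450:315
GCD = 45
Simplified = 10:7
As a decimal: 10/7 ≈ 1.43


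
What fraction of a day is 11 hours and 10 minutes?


Total minutes: 11×60 + 10 = 670
Day = 24×60 = 1440 minutes
Fraction = 670/1440 ≈ 0.4653
As a percentage: 670/1440 × 100 ≈ 46.53%

0.4653 (46.53%)


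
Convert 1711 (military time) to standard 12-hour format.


5:11 PM

Hour: 17
17 - 12 = 5 → PM


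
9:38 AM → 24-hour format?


Input: 9:38 AM
AM hour stays: 9

09:38


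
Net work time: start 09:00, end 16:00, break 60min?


6h 0m (360 minutes)

Total time = (16×60+0) - (9×60+0)
= 960 - 540 = 420 min
Minus break: 420 - 60 = 360 min
= 6h 0m


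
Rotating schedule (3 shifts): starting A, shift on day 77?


Shift B

Shifts: A, B, C
Start: A (index 0)
Day 77: (0 + 77 - 1) mod 3
= 76 mod 3
= 1
Index 1 → shift B


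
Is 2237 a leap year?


Rules: divisible by 4 AND (not by 100 OR by 400)
2237 ÷ 4 = 559 remainder 1 → not divisible by 4
Not divisible by 4 → not a leap year

No


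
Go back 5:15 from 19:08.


13:53

Start: 1148 minutes from midnight
Subtract: 315 minutes
Remaining: 1148 - 315 = 833
Hours: 13, Minutes: 53


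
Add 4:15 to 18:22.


22:37

Start: 1102 minutes from midnight
Add: 255 minutes
Total: 1357 minutes
Hours: 1357 ÷ 60 = 22 remainder 37


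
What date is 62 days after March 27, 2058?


Start: March 27, 2058
Add 62 days
March 27 → April 1: 31 - 27 + 1 = 5 days (62 - 5 = 57 left)
April 1 → May 1: 30 - 1 + 1 = 30 days (57 - 30 = 27 left)
May 1 + 27 = May 28, 2058

May 28, 2058


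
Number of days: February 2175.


Month: February (month 2)
February: 28 or 29 (leap year)
2175 leap year? No

28 days


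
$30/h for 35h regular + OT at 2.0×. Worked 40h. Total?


$1350.00

Regular: 35h × $30 = $1050.00
Overtime: 40 - 35 = 5h
OT pay: 5h × $30 × 2.0 = $300.00
Total = $1050.00 + $300.00 = $1350.00


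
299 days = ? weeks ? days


42 weeks 5 days

Weeks: 299 ÷ 7 = 42 remainder 5


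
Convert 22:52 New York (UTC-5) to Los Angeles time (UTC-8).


Time difference = UTC-8 - UTC-5 = -3 hours
New hour = (22 -3) mod 24
= 19 mod 24 = 19
Minutes unchanged → 19:52

19:52


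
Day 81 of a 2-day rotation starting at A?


Shifts: A, B
Start: A (index 0)
Day 81: (0 + 81 - 1) mod 2
= 80 mod 2
= 0
Index 0 → shift A

Shift A


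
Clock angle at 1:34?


Hour hand = 1×30 + 34×0.5 = 47.0°
Minute hand = 34×6 = 204°
Difference = |47.0 - 204| = 157.0°

157.0°


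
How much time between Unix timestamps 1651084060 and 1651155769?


Difference = 1651155769 - 1651084060 = 71709 seconds
In hours: 71709 / 3600 ≈ 19.9
In days: 71709 / 86400 ≈ 0.83

71709 seconds (19.9 hours / 0.83 days)


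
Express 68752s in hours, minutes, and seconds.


Hours: 68752 ÷ 3600 = 19 remainder 352
Minutes: 352 ÷ 60 = 5 remainder 52
Seconds: 52

19h 5m 52s


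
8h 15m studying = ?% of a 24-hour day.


34.4%

Time: 495 minutes
Day: 1440 minutes
Percentage = (495/1440) × 100 ≈ 34.4%


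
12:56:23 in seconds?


46583 seconds

Hours: 12 × 3600 = 43200
Minutes: 56 × 60 = 3360
Seconds: 23
Total = 43200 + 3360 + 23 = 46583


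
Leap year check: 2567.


No

Rules: divisible by 4 AND (not by 100 OR by 400)
2567 ÷ 4 = 641 remainder 3 → not divisible by 4
Not divisible by 4 → not a leap year


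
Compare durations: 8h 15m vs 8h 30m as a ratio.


33:34 (0.97)

Duration 1: 495 minutes
Duration 2: 510 minutes
Ratio = 495:510
GCD = 15
Simplified = 33:34
As a decimal: 33/34 ≈ 0.97


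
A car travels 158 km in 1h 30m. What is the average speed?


105.3 km/h

Distance: 158 km
Time: 1h 30m = 90 min = 90/60 = 3/2 hours
Speed = 158 ÷ (3/2) = 158 × 2 / 3 = 316/3 ≈ 105.3 km/h


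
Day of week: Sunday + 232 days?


Monday

Start: Sunday (index 6)
(6 + 232) mod 7
= 238 mod 7
= 0
Index 0 → Monday


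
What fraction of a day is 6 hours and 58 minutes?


0.2903 (29.03%)

Total minutes: 6×60 + 58 = 418
Day = 24×60 = 1440 minutes
Fraction = 418/1440 ≈ 0.2903
As a percentage: 418/1440 × 100 ≈ 29.03%


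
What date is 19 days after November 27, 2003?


December 16, 2003

Start: November 27, 2003
Add 19 days
November 27 → December 1: 30 - 27 + 1 = 4 days (19 - 4 = 15 left)
December 1 + 15 = December 16, 2003


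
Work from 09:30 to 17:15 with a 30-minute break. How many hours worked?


Total time = (17×60+15) - (9×60+30)
= 1035 - 570 = 465 min
Minus break: 465 - 30 = 435 min
= 7h 15m

7h 15m (435 minutes)


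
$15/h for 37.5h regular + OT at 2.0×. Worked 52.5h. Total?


$1012.50

Regular: 37.5h × $15 = $562.50
Overtime: 52.5 - 37.5 = 15.0h
OT pay: 15.0h × $15 × 2.0 = $450.00
Total = $562.50 + $450.00 = $1012.50


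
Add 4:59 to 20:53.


Start: 1253 minutes from midnight
Add: 299 minutes
Total: 1552 minutes
Hours: 1552 ÷ 60 = 25 remainder 52
25 ≥ 24 → 25 - 24 = 1 (next day)

01:52 (next day)


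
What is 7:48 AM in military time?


Input: 7:48 AM
AM hour stays: 7

07:48


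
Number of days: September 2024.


30 days

Month: September (month 9)
September has 30 days


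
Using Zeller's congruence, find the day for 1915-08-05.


Zeller's congruence:
q=5, m=8, k=15, j=19
h = (5 + ⌊13×9/5⌋ + 15 + ⌊15/4⌋ + ⌊19/4⌋ - 2×19) mod 7
= (5 + 23 + 15 + 3 + 4 - 38) mod 7
= 12 mod 7 = 5
h=5 → Thursday

Thursday


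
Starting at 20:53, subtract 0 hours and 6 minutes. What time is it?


Start: 1253 minutes from midnight
Subtract: 6 minutes
Remaining: 1253 - 6 = 1247
Hours: 20, Minutes: 47

20:47


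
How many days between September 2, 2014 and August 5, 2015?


From September 2, 2014 to August 5, 2015
Rest of September 2014: 30 - 2 = 28
Full months: October 31, November 30, December 31, January 31, February 2015 28, March 31, April 30, May 31, June 30, July 31
Days into August 2015: 5
Total = 28 + 31 + 30 + 31 + 31 + 28 + 31 + 30 + 31 + 30 + 31 + 5 = 337 days

337 days


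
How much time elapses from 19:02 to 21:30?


End time in minutes: 21×60 + 30 = 1290
Start time in minutes: 19×60 + 2 = 1142
Difference = 1290 - 1142 = 148 minutes
= 2 hours 28 minutes

2h 28m


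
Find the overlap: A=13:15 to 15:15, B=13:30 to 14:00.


30 minutes

Meeting A: 795-915 (in minutes from midnight)
Meeting B: 810-840
Overlap start = max(795, 810) = 810
Overlap end = min(915, 840) = 840
Overlap = max(0, 840 - 810) = 30 min


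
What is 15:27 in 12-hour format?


Hour: 15
15 - 12 = 3 → PM

3:27 PM


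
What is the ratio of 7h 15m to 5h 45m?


Duration 1: 435 minutes
Duration 2: 345 minutes
Ratio = 435:345
GCD = 15
Simplified = 29:23
As a decimal: 29/23 ≈ 1.26

29:23 (1.26)


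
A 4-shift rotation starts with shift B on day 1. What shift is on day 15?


Shift D

Shifts: A, B, C, D
Start: B (index 1)
Day 15: (1 + 15 - 1) mod 4
= 15 mod 4
= 3
Index 3 → shift D


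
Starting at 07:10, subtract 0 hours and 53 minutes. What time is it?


06:17

Start: 430 minutes from midnight
Subtract: 53 minutes
Remaining: 430 - 53 = 377
Hours: 6, Minutes: 17


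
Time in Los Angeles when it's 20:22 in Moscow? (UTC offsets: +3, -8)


Time difference = UTC-8 - UTC+3 = -11 hours
New hour = (20 -11) mod 24
= 9 mod 24 = 9
Minutes unchanged → 09:22

09:22


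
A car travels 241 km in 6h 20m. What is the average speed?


Distance: 241 km
Time: 6h 20m = 380 min = 380/60 = 19/3 hours
Speed = 241 ÷ (19/3) = 241 × 3 / 19 = 723/19 ≈ 38.1 km/h

38.1 km/h


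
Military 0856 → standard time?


Hour: 8
8 < 12 → AM

8:56 AM


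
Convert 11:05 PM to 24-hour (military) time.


23:05

Input: 11:05 PM
PM: 11 + 12 = 23


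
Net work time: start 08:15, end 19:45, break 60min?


10h 30m (630 minutes)

Total time = (19×60+45) - (8×60+15)
= 1185 - 495 = 690 min
Minus break: 690 - 60 = 630 min
= 10h 30m


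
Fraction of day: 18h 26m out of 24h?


0.7681 (76.81%)

Total minutes: 18×60 + 26 = 1106
Day = 24×60 = 1440 minutes
Fraction = 1106/1440 ≈ 0.7681
As a percentage: 1106/1440 × 100 ≈ 76.81%


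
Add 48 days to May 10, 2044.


June 27, 2044

Start: May 10, 2044
Add 48 days
May 10 → June 1: 31 - 10 + 1 = 22 days (48 - 22 = 26 left)
June 1 + 26 = June 27, 2044


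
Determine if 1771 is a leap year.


Rules: divisible by 4 AND (not by 100 OR by 400)
1771 ÷ 4 = 442 remainder 3 → not divisible by 4
Not divisible by 4 → not a leap year

No


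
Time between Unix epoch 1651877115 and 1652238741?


361626 seconds (100.5 hours / 4.19 days)

Difference = 1652238741 - 1651877115 = 361626 seconds
In hours: 361626 / 3600 ≈ 100.5
In days: 361626 / 86400 ≈ 4.19


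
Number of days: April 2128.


30 days

Month: April (month 4)
April has 30 days


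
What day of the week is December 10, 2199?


Zeller's congruence:
q=10, m=12, k=99, j=21
h = (10 + ⌊13×13/5⌋ + 99 + ⌊99/4⌋ + ⌊21/4⌋ - 2×21) mod 7
= (10 + 33 + 99 + 24 + 5 - 42) mod 7
= 129 mod 7 = 3
h=3 → Tuesday

Tuesday


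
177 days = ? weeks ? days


25 weeks 2 days

Weeks: 177 ÷ 7 = 25 remainder 2


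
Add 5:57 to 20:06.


02:03 (next day)

Start: 1206 minutes from midnight
Add: 357 minutes
Total: 1563 minutes
Hours: 1563 ÷ 60 = 26 remainder 3
26 ≥ 24 → 26 - 24 = 2 (next day)


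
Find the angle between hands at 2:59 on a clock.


95.5°

Hour hand = 2×30 + 59×0.5 = 89.5°
Minute hand = 59×6 = 354°
Difference = |89.5 - 354| = 264.5°
Since > 180°: 360 - 264.5 = 95.5°


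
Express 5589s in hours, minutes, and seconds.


Hours: 5589 ÷ 3600 = 1 remainder 1989
Minutes: 1989 ÷ 60 = 33 remainder 9
Seconds: 9

1h 33m 9s


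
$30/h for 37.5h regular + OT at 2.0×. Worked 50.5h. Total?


Regular: 37.5h × $30 = $1125.00
Overtime: 50.5 - 37.5 = 13.0h
OT pay: 13.0h × $30 × 2.0 = $780.00
Total = $1125.00 + $780.00 = $1905.00

$1905.00


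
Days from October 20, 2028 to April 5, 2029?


167 days

From October 20, 2028 to April 5, 2029
Rest of October 2028: 31 - 20 = 11
Full months: November 30, December 31, January 31, February 2029 28, March 31
Days into April 2029: 5
Total = 11 + 30 + 31 + 31 + 28 + 31 + 5 = 167 days


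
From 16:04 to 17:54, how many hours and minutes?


1h 50m

End time in minutes: 17×60 + 54 = 1074
Start time in minutes: 16×60 + 4 = 964
Difference = 1074 - 964 = 110 minutes
= 1 hours 50 minutes


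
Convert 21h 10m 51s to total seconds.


Hours: 21 × 3600 = 75600
Minutes: 10 × 60 = 600
Seconds: 51
Total = 75600 + 600 + 51 = 76251

76251 seconds


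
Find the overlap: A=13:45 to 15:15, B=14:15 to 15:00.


Meeting A: 825-915 (in minutes from midnight)
Meeting B: 855-900
Overlap start = max(825, 855) = 855
Overlap end = min(915, 900) = 900
Overlap = max(0, 900 - 855) = 45 min

45 minutes


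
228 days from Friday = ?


Tuesday

Start: Friday (index 4)
(4 + 228) mod 7
= 232 mod 7
= 1
Index 1 → Tuesday


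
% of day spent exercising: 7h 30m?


Time: 450 minutes
Day: 1440 minutes
Percentage = (450/1440) × 100 ≈ 31.3%

31.3%


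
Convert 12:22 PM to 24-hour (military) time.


12:22

Input: 12:22 PM
12 PM → 12 (noon)


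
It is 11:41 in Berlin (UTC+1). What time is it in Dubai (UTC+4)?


14:41

Time difference = UTC+4 - UTC+1 = +3 hours
New hour = (11 + 3) mod 24
= 14 mod 24 = 14
Minutes unchanged → 14:41


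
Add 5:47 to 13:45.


19:32

Start: 825 minutes from midnight
Add: 347 minutes
Total: 1172 minutes
Hours: 1172 ÷ 60 = 19 remainder 32


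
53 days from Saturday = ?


Start: Saturday (index 5)
(5 + 53) mod 7
= 58 mod 7
= 2
Index 2 → Wednesday

Wednesday


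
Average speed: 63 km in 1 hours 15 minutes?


Distance: 63 km
Time: 1h 15m = 75 min = 75/60 = 5/4 hours
Speed = 63 ÷ (5/4) = 63 × 4 / 5 = 252/5 = 50.4 km/h

50.4 km/h


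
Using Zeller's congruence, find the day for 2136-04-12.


Zeller's congruence:
q=12, m=4, k=36, j=21
h = (12 + ⌊13×5/5⌋ + 36 + ⌊36/4⌋ + ⌊21/4⌋ - 2×21) mod 7
= (12 + 13 + 36 + 9 + 5 - 42) mod 7
= 33 mod 7 = 5
h=5 → Thursday

Thursday


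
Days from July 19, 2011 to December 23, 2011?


From July 19, 2011 to December 23, 2011
Rest of July 2011: 31 - 19 = 12
Full months: August 31, September 30, October 31, November 30
Days into December 2011: 23
Total = 12 + 31 + 30 + 31 + 30 + 23 = 157 days

157 days


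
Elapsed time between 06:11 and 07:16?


End time in minutes: 7×60 + 16 = 436
Start time in minutes: 6×60 + 11 = 371
Difference = 436 - 371 = 65 minutes
= 1 hours 5 minutes

1h 5m


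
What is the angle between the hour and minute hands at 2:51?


139.5°

Hour hand = 2×30 + 51×0.5 = 85.5°
Minute hand = 51×6 = 306°
Difference = |85.5 - 306| = 220.5°
Since > 180°: 360 - 220.5 = 139.5°


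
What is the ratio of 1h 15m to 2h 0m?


5:8 (0.63)

Duration 1: 75 minutes
Duration 2: 120 minutes
Ratio = 75:120
GCD = 15
Simplified = 5:8
As a decimal: 5/8 ≈ 0.63


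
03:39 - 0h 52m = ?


Start: 219 minutes from midnight
Subtract: 52 minutes
Remaining: 219 - 52 = 167
Hours: 2, Minutes: 47

02:47


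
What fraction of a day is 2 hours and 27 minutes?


Total minutes: 2×60 + 27 = 147
Day = 24×60 = 1440 minutes
Fraction = 147/1440 ≈ 0.1021
As a percentage: 147/1440 × 100 ≈ 10.21%

0.1021 (10.21%)


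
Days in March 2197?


31 days

Month: March (month 3)
March has 31 days


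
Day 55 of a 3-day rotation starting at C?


Shift C

Shifts: A, B, C
Start: C (index 2)
Day 55: (2 + 55 - 1) mod 3
= 56 mod 3
= 2
Index 2 → shift C


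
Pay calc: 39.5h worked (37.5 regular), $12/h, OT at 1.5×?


$486.00

Regular: 37.5h × $12 = $450.00
Overtime: 39.5 - 37.5 = 2.0h
OT pay: 2.0h × $12 × 1.5 = $36.00
Total = $450.00 + $36.00 = $486.00


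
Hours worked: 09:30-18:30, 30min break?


Total time = (18×60+30) - (9×60+30)
= 1110 - 570 = 540 min
Minus break: 540 - 30 = 510 min
= 8h 30m

8h 30m (510 minutes)


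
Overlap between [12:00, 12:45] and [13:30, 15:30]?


Meeting A: 720-765 (in minutes from midnight)
Meeting B: 810-930
Overlap start = max(720, 810) = 810
Overlap end = min(765, 930) = 765
Overlap = max(0, 765 - 810) = 0 min

0 minutes


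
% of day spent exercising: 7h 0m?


29.2%

Time: 420 minutes
Day: 1440 minutes
Percentage = (420/1440) × 100 ≈ 29.2%


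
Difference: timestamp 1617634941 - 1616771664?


Difference = 1617634941 - 1616771664 = 863277 seconds
In hours: 863277 / 3600 ≈ 239.8
In days: 863277 / 86400 ≈ 9.99

863277 seconds (239.8 hours / 9.99 days)


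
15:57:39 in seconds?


57459 seconds

Hours: 15 × 3600 = 54000
Minutes: 57 × 60 = 3420
Seconds: 39
Total = 54000 + 3420 + 39 = 57459


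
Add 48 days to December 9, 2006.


January 26, 2007

Start: December 9, 2006
Add 48 days
December 9 → January 1: 31 - 9 + 1 = 23 days (48 - 23 = 25 left)
January 1 + 25 = January 26, 2007


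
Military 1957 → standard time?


Hour: 19
19 - 12 = 7 → PM

7:57 PM


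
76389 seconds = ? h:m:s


21h 13m 9s

Hours: 76389 ÷ 3600 = 21 remainder 789
Minutes: 789 ÷ 60 = 13 remainder 9
Seconds: 9


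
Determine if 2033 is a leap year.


No

Rules: divisible by 4 AND (not by 100 OR by 400)
2033 ÷ 4 = 508 remainder 1 → not divisible by 4
Not divisible by 4 → not a leap year


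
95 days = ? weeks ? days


13 weeks 4 days

Weeks: 95 ÷ 7 = 13 remainder 4


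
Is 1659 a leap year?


No

Rules: divisible by 4 AND (not by 100 OR by 400)
1659 ÷ 4 = 414 remainder 3 → not divisible by 4
Not divisible by 4 → not a leap year


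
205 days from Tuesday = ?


Start: Tuesday (index 1)
(1 + 205) mod 7
= 206 mod 7
= 3
Index 3 → Thursday

Thursday


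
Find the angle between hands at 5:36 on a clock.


48.0°

Hour hand = 5×30 + 36×0.5 = 168.0°
Minute hand = 36×6 = 216°
Difference = |168.0 - 216| = 48.0°


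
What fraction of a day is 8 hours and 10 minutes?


Total minutes: 8×60 + 10 = 490
Day = 24×60 = 1440 minutes
Fraction = 490/1440 ≈ 0.3403
As a percentage: 490/1440 × 100 ≈ 34.03%

0.3403 (34.03%)


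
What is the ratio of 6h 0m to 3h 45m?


8:5 (1.60)

Duration 1: 360 minutes
Duration 2: 225 minutes
Ratio = 360:225
GCD = 45
Simplified = 8:5
As a decimal: 8/5 = 1.60


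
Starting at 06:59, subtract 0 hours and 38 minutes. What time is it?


06:21

Start: 419 minutes from midnight
Subtract: 38 minutes
Remaining: 419 - 38 = 381
Hours: 6, Minutes: 21


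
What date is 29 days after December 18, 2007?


January 16, 2008

Start: December 18, 2007
Add 29 days
December 18 → January 1: 31 - 18 + 1 = 14 days (29 - 14 = 15 left)
January 1 + 15 = January 16, 2008


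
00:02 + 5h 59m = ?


Start: 2 minutes from midnight
Add: 359 minutes
Total: 361 minutes
Hours: 361 ÷ 60 = 6 remainder 1

06:01


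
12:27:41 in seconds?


44861 seconds

Hours: 12 × 3600 = 43200
Minutes: 27 × 60 = 1620
Seconds: 41
Total = 43200 + 1620 + 41 = 44861


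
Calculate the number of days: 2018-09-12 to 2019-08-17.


339 days

From September 12, 2018 to August 17, 2019
Rest of September 2018: 30 - 12 = 18
Full months: October 31, November 30, December 31, January 31, February 2019 28, March 31, April 30, May 31, June 30, July 31
Days into August 2019: 17
Total = 18 + 31 + 30 + 31 + 31 + 28 + 31 + 30 + 31 + 30 + 31 + 17 = 339 days


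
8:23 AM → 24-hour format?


Input: 8:23 AM
AM hour stays: 8

08:23


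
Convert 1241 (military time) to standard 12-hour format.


12:41 PM

Hour: 12
12 → 12 PM (noon)


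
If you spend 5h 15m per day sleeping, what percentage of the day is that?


Time: 315 minutes
Day: 1440 minutes
Percentage = (315/1440) × 100 ≈ 21.9%

21.9%


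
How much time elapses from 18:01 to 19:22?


End time in minutes: 19×60 + 22 = 1162
Start time in minutes: 18×60 + 1 = 1081
Difference = 1162 - 1081 = 81 minutes
= 1 hours 21 minutes

1h 21m


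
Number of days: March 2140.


Month: March (month 3)
March has 31 days

31 days


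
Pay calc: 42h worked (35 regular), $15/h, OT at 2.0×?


Regular: 35h × $15 = $525.00
Overtime: 42 - 35 = 7h
OT pay: 7h × $15 × 2.0 = $210.00
Total = $525.00 + $210.00 = $735.00

$735.00


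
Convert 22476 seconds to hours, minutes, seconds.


6h 14m 36s

Hours: 22476 ÷ 3600 = 6 remainder 876
Minutes: 876 ÷ 60 = 14 remainder 36
Seconds: 36


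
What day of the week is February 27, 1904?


Saturday

Zeller's congruence:
q=27, m=14, k=3, j=19
h = (27 + ⌊13×15/5⌋ + 3 + ⌊3/4⌋ + ⌊19/4⌋ - 2×19) mod 7
= (27 + 39 + 3 + 0 + 4 - 38) mod 7
= 35 mod 7 = 0
h=0 → Saturday


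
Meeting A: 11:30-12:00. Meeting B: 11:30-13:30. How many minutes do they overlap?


Meeting A: 690-720 (in minutes from midnight)
Meeting B: 690-810
Overlap start = max(690, 690) = 690
Overlap end = min(720, 810) = 720
Overlap = max(0, 720 - 690) = 30 min

30 minutes


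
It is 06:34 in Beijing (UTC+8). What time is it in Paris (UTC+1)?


Time difference = UTC+1 - UTC+8 = -7 hours
New hour = (6 -7) mod 24
= -1 mod 24 = 23
Minutes unchanged → 23:34; -1 < 0 → previous day

23:34 (previous day)


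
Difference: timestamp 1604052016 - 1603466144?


585872 seconds (162.7 hours / 6.78 days)

Difference = 1604052016 - 1603466144 = 585872 seconds
In hours: 585872 / 3600 ≈ 162.7
In days: 585872 / 86400 ≈ 6.78


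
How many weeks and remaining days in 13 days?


Weeks: 13 ÷ 7 = 1 remainder 6

1 weeks 6 days


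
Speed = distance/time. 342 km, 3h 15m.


Distance: 342 km
Time: 3h 15m = 195 min = 195/60 = 13/4 hours
Speed = 342 ÷ (13/4) = 342 × 4 / 13 = 1368/13 ≈ 105.2 km/h

105.2 km/h


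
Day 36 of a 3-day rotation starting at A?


Shifts: A, B, C
Start: A (index 0)
Day 36: (0 + 36 - 1) mod 3
= 35 mod 3
= 2
Index 2 → shift C

Shift C


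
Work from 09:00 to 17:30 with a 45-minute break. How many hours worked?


Total time = (17×60+30) - (9×60+0)
= 1050 - 540 = 510 min
Minus break: 510 - 45 = 465 min
= 7h 45m

7h 45m (465 minutes)


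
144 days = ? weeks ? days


20 weeks 4 days

Weeks: 144 ÷ 7 = 20 remainder 4


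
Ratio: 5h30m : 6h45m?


Duration 1: 330 minutes
Duration 2: 405 minutes
Ratio = 330:405
GCD = 15
Simplified = 22:27
As a decimal: 22/27 ≈ 0.81

22:27 (0.81)


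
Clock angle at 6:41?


Hour hand = 6×30 + 41×0.5 = 200.5°
Minute hand = 41×6 = 246°
Difference = |200.5 - 246| = 45.5°

45.5°


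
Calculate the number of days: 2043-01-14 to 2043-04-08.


84 days

From January 14, 2043 to April 8, 2043
Rest of January 2043: 31 - 14 = 17
Full months: February 2043 28, March 31
Days into April 2043: 8
Total = 17 + 28 + 31 + 8 = 84 days


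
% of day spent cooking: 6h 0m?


25.0%

Time: 360 minutes
Day: 1440 minutes
Percentage = (360/1440) × 100 = 25.0%


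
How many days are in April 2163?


30 days

Month: April (month 4)
April has 30 days


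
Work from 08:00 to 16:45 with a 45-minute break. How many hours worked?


Total time = (16×60+45) - (8×60+0)
= 1005 - 480 = 525 min
Minus break: 525 - 45 = 480 min
= 8h 0m

8h 0m (480 minutes)


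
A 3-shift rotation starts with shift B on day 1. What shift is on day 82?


Shifts: A, B, C
Start: B (index 1)
Day 82: (1 + 82 - 1) mod 3
= 82 mod 3
= 1
Index 1 → shift B

Shift B


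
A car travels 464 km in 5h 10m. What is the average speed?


89.8 km/h

Distance: 464 km
Time: 5h 10m = 310 min = 310/60 = 31/6 hours
Speed = 464 ÷ (31/6) = 464 × 6 / 31 = 2784/31 ≈ 89.8 km/h


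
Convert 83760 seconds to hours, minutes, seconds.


Hours: 83760 ÷ 3600 = 23 remainder 960
Minutes: 960 ÷ 60 = 16 remainder 0
Seconds: 0

23h 16m 0s


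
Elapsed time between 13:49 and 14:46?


0h 57m

End time in minutes: 14×60 + 46 = 886
Start time in minutes: 13×60 + 49 = 829
Difference = 886 - 829 = 57 minutes
= 0 hours 57 minutes


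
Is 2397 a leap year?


No

Rules: divisible by 4 AND (not by 100 OR by 400)
2397 ÷ 4 = 599 remainder 1 → not divisible by 4
Not divisible by 4 → not a leap year


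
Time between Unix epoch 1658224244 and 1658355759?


Difference = 1658355759 - 1658224244 = 131515 seconds
In hours: 131515 / 3600 ≈ 36.5
In days: 131515 / 86400 ≈ 1.52

131515 seconds (36.5 hours / 1.52 days)


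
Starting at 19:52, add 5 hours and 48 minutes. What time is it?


Start: 1192 minutes from midnight
Add: 348 minutes
Total: 1540 minutes
Hours: 1540 ÷ 60 = 25 remainder 40
25 ≥ 24 → 25 - 24 = 1 (next day)

01:40 (next day)


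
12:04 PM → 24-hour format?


12:04

Input: 12:04 PM
12 PM → 12 (noon)


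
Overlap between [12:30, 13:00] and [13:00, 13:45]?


Meeting A: 750-780 (in minutes from midnight)
Meeting B: 780-825
Overlap start = max(750, 780) = 780
Overlap end = min(780, 825) = 780
Overlap = max(0, 780 - 780) = 0 min

0 minutes


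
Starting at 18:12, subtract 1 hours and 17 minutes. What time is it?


16:55

Start: 1092 minutes from midnight
Subtract: 77 minutes
Remaining: 1092 - 77 = 1015
Hours: 16, Minutes: 55


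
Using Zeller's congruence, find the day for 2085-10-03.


Wednesday

Zeller's congruence:
q=3, m=10, k=85, j=20
h = (3 + ⌊13×11/5⌋ + 85 + ⌊85/4⌋ + ⌊20/4⌋ - 2×20) mod 7
= (3 + 28 + 85 + 21 + 5 - 40) mod 7
= 102 mod 7 = 4
h=4 → Wednesday


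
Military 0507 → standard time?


Hour: 5
5 < 12 → AM

5:07 AM


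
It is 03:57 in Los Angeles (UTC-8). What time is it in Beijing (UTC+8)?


Time difference = UTC+8 - UTC-8 = +16 hours
New hour = (3 + 16) mod 24
= 19 mod 24 = 19
Minutes unchanged → 19:57

19:57


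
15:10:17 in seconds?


54617 seconds

Hours: 15 × 3600 = 54000
Minutes: 10 × 60 = 600
Seconds: 17
Total = 54000 + 600 + 17 = 54617


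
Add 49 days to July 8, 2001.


Start: July 8, 2001
Add 49 days
July 8 → August 1: 31 - 8 + 1 = 24 days (49 - 24 = 25 left)
August 1 + 25 = August 26, 2001

August 26, 2001


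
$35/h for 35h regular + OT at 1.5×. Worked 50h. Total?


$2012.50

Regular: 35h × $35 = $1225.00
Overtime: 50 - 35 = 15h
OT pay: 15h × $35 × 1.5 = $787.50
Total = $1225.00 + $787.50 = $2012.50


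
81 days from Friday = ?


Start: Friday (index 4)
(4 + 81) mod 7
= 85 mod 7
= 1
Index 1 → Tuesday

Tuesday


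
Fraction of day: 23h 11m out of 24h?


0.9660 (96.60%)

Total minutes: 23×60 + 11 = 1391
Day = 24×60 = 1440 minutes
Fraction = 1391/1440 ≈ 0.9660
As a percentage: 1391/1440 × 100 ≈ 96.60%


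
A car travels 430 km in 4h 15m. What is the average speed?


Distance: 430 km
Time: 4h 15m = 255 min = 255/60 = 17/4 hours
Speed = 430 ÷ (17/4) = 430 × 4 / 17 = 1720/17 ≈ 101.2 km/h

101.2 km/h


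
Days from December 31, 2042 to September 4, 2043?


From December 31, 2042 to September 4, 2043
Rest of December 2042: 31 - 31 = 0
Full months: January 31, February 2043 28, March 31, April 30, May 31, June 30, July 31, August 31
Days into September 2043: 4
Total = 0 + 31 + 28 + 31 + 30 + 31 + 30 + 31 + 31 + 4 = 247 days

247 days


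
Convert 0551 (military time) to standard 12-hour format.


Hour: 5
5 < 12 → AM

5:51 AM


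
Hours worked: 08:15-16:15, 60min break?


Total time = (16×60+15) - (8×60+15)
= 975 - 495 = 480 min
Minus break: 480 - 60 = 420 min
= 7h 0m

7h 0m (420 minutes)


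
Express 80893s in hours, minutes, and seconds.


Hours: 80893 ÷ 3600 = 22 remainder 1693
Minutes: 1693 ÷ 60 = 28 remainder 13
Seconds: 13

22h 28m 13s


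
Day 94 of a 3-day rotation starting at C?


Shift C

Shifts: A, B, C
Start: C (index 2)
Day 94: (2 + 94 - 1) mod 3
= 95 mod 3
= 2
Index 2 → shift C


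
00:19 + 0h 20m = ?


Start: 19 minutes from midnight
Add: 20 minutes
Total: 39 minutes
Hours: 39 ÷ 60 = 0 remainder 39

00:39


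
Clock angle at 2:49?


150.5°

Hour hand = 2×30 + 49×0.5 = 84.5°
Minute hand = 49×6 = 294°
Difference = |84.5 - 294| = 209.5°
Since > 180°: 360 - 209.5 = 150.5°


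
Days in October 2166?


31 days

Month: October (month 10)
October has 31 days


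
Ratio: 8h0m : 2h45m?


32:11 (2.91)

Duration 1: 480 minutes
Duration 2: 165 minutes
Ratio = 480:165
GCD = 15
Simplified = 32:11
As a decimal: 32/11 ≈ 2.91


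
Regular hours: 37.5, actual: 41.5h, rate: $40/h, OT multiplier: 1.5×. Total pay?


Regular: 37.5h × $40 = $1500.00
Overtime: 41.5 - 37.5 = 4.0h
OT pay: 4.0h × $40 × 1.5 = $240.00
Total = $1500.00 + $240.00 = $1740.00

$1740.00


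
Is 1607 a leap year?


No

Rules: divisible by 4 AND (not by 100 OR by 400)
1607 ÷ 4 = 401 remainder 3 → not divisible by 4
Not divisible by 4 → not a leap year


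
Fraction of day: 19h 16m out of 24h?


Total minutes: 19×60 + 16 = 1156
Day = 24×60 = 1440 minutes
Fraction = 1156/1440 ≈ 0.8028
As a percentage: 1156/1440 × 100 ≈ 80.28%

0.8028 (80.28%)


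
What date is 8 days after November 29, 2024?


December 7, 2024

Start: November 29, 2024
Add 8 days
November 29 → December 1: 30 - 29 + 1 = 2 days (8 - 2 = 6 left)
December 1 + 6 = December 7, 2024


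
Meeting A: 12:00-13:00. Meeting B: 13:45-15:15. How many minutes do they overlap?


Meeting A: 720-780 (in minutes from midnight)
Meeting B: 825-915
Overlap start = max(720, 825) = 825
Overlap end = min(780, 915) = 780
Overlap = max(0, 780 - 825) = 0 min

0 minutes


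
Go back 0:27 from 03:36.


03:09

Start: 216 minutes from midnight
Subtract: 27 minutes
Remaining: 216 - 27 = 189
Hours: 3, Minutes: 9


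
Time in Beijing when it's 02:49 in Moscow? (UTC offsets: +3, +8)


Time difference = UTC+8 - UTC+3 = +5 hours
New hour = (2 + 5) mod 24
= 7 mod 24 = 7
Minutes unchanged → 07:49

07:49


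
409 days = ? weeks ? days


58 weeks 3 days

Weeks: 409 ÷ 7 = 58 remainder 3


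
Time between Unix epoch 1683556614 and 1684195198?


638584 seconds (177.4 hours / 7.39 days)

Difference = 1684195198 - 1683556614 = 638584 seconds
In hours: 638584 / 3600 ≈ 177.4
In days: 638584 / 86400 ≈ 7.39
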